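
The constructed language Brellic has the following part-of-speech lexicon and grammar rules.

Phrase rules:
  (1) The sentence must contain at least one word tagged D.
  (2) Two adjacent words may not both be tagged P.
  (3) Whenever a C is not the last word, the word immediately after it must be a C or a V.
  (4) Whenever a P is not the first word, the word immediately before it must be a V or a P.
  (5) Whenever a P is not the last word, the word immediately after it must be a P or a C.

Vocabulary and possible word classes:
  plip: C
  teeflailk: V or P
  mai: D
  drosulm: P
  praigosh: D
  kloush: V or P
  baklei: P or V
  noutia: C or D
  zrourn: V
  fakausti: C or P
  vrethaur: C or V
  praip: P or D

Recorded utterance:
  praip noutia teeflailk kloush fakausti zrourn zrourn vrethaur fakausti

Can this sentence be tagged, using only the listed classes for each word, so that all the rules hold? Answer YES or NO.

Candidates per position — 1:praip {P,D}; 2:noutia {C,D}; 3:teeflailk {V,P}; 4:kloush {V,P}; 5:fakausti {C,P}; 6:zrourn {V}; 7:zrourn {V}; 8:vrethaur {C,V}; 9:fakausti {C,P}.
One satisfying assignment: D D V P C V V V C.
Checking: rule 1 satisfied; rule 2 satisfied; rule 3 satisfied; rule 4 satisfied; rule 5 satisfied.

YES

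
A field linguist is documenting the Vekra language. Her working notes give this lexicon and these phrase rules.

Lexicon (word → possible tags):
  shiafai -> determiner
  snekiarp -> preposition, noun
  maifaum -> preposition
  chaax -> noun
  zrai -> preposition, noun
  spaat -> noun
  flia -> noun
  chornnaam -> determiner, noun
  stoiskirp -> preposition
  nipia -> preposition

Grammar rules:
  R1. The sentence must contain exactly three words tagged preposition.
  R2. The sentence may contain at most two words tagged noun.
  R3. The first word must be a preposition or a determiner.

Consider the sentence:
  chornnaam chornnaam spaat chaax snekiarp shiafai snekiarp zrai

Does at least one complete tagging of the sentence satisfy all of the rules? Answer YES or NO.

Candidates per position — 1:chornnaam {determiner,noun}; 2:chornnaam {determiner,noun}; 3:spaat {noun}; 4:chaax {noun}; 5:snekiarp {preposition,noun}; 6:shiafai {determiner}; 7:snekiarp {preposition,noun}; 8:zrai {preposition,noun}.
One satisfying assignment: determiner determiner noun noun preposition determiner preposition preposition.
Check: rule 1 satisfied; rule 2 satisfied; rule 3 satisfied.

YES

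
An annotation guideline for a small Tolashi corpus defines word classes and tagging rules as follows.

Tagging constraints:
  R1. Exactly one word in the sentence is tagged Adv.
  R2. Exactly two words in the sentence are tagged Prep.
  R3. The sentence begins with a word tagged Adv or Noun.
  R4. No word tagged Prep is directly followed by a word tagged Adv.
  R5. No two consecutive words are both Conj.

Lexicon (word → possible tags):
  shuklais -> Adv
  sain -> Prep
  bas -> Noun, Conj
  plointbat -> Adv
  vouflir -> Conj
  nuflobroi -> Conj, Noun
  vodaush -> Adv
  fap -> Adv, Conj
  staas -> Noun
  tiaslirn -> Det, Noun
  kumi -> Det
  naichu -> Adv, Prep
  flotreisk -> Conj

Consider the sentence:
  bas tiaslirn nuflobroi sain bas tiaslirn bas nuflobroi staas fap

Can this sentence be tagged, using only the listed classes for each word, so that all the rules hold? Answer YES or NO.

NO

Candidates per position — 1:bas {Noun,Conj}; 2:tiaslirn {Det,Noun}; 3:nuflobroi {Conj,Noun}; 4:sain {Prep}; 5:bas {Noun,Conj}; 6:tiaslirn {Det,Noun}; 7:bas {Noun,Conj}; 8:nuflobroi {Conj,Noun}; 9:staas {Noun}; 10:fap {Adv,Conj}.
Rule 2 cannot be satisfied by any choice of tags from the lexicon.
So there is no consistent tagging.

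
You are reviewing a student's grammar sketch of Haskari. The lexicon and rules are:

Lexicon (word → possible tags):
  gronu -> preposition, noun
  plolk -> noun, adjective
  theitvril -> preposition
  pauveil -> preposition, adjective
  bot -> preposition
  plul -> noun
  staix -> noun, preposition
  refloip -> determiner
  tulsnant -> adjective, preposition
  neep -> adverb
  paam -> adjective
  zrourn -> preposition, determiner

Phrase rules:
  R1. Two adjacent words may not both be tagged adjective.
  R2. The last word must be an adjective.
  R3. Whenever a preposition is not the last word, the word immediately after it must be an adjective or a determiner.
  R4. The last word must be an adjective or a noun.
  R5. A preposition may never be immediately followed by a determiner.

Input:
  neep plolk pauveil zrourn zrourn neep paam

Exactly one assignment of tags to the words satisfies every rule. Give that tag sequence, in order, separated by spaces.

adverb noun adjective determiner determiner adverb adjective

Candidates per position — 1:neep {adverb}; 2:plolk {noun,adjective}; 3:pauveil {preposition,adjective}; 4:zrourn {preposition,determiner}; 5:zrourn {preposition,determiner}; 6:neep {adverb}; 7:paam {adjective}.
Position 5: tagging it preposition would leave rule 3 unsatisfiable, so it must be determiner.
Position 3: tagging it preposition would leave rule 5 unsatisfiable, so it must be adjective.
Position 4: tagging it preposition would leave rule 5 unsatisfiable, so it must be determiner.
Position 2: tagging it adjective would leave rule 1 unsatisfiable, so it must be noun.
The only consistent sequence is: adverb noun adjective determiner determiner adverb adjective.
Rule-by-rule: rule 1 ok; rule 2 ok; rule 3 ok; rule 4 ok; rule 5 ok.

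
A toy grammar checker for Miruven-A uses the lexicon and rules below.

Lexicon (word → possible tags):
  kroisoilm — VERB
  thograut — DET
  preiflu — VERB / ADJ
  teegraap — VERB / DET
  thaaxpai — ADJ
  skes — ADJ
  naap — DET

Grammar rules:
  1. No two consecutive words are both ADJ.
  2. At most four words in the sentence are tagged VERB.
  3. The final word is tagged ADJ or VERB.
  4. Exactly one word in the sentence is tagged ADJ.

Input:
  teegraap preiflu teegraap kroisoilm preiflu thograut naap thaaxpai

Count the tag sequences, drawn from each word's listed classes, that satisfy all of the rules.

Candidates per position — 1:teegraap {VERB,DET}; 2:preiflu {VERB,ADJ}; 3:teegraap {VERB,DET}; 4:kroisoilm {VERB}; 5:preiflu {VERB,ADJ}; 6:thograut {DET}; 7:naap {DET}; 8:thaaxpai {ADJ}.
There are 16 candidate sequences in total.
The sequences that satisfy every rule: VERB VERB DET VERB VERB DET DET ADJ; DET VERB VERB VERB VERB DET DET ADJ; DET VERB DET VERB VERB DET DET ADJ.
Count = 3.

3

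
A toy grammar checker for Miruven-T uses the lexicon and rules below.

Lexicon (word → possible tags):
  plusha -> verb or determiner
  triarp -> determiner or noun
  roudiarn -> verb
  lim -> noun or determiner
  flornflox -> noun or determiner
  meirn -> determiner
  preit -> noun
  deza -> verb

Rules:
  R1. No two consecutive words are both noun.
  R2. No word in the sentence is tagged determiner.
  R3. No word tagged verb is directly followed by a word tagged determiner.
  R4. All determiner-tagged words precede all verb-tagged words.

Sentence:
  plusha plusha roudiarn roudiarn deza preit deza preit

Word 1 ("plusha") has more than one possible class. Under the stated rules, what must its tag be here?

Candidates per position — 1:plusha {verb,determiner}; 2:plusha {verb,determiner}; 3:roudiarn {verb}; 4:roudiarn {verb}; 5:deza {verb}; 6:preit {noun}; 7:deza {verb}; 8:preit {noun}.
If word 1 were determiner, no tagging could satisfy rule 2; so word 1 is verb.
If word 2 were determiner, no tagging could satisfy rule 2; so word 2 is verb.
So the tagging must be: verb verb verb verb verb noun verb noun.
Verifying each rule — rule 1 satisfied; rule 2 satisfied; rule 3 satisfied; rule 4 satisfied.

verb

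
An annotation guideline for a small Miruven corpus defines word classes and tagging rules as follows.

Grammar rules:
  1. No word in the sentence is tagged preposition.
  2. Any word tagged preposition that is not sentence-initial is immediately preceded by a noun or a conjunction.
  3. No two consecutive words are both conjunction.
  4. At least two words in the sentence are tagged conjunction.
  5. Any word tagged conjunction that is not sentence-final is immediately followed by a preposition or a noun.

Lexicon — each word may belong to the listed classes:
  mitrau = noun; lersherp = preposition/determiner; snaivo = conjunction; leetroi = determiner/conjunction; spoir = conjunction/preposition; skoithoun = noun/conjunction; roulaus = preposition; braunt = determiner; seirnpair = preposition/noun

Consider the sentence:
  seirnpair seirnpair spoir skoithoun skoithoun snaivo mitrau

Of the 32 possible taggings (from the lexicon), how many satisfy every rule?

1

Candidates per position — 1:seirnpair {preposition,noun}; 2:seirnpair {preposition,noun}; 3:spoir {conjunction,preposition}; 4:skoithoun {noun,conjunction}; 5:skoithoun {noun,conjunction}; 6:snaivo {conjunction}; 7:mitrau {noun}.
There are 32 candidate sequences in total.
The sequences that satisfy every rule: noun noun conjunction noun noun conjunction noun.
Count = 1.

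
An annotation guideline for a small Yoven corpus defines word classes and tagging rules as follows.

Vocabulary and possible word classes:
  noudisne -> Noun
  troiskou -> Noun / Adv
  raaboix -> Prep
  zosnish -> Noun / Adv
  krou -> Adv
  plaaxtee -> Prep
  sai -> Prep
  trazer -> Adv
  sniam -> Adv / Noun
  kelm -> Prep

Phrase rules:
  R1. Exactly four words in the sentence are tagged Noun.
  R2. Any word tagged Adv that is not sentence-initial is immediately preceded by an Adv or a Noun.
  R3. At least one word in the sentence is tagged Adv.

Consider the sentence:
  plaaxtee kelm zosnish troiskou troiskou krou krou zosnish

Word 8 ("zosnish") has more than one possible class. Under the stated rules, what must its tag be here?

Candidates per position — 1:plaaxtee {Prep}; 2:kelm {Prep}; 3:zosnish {Noun,Adv}; 4:troiskou {Noun,Adv}; 5:troiskou {Noun,Adv}; 6:krou {Adv}; 7:krou {Adv}; 8:zosnish {Noun,Adv}.
If word 3 were Adv, no tagging could satisfy rule 1; so word 3 is Noun.
If word 4 were Adv, no tagging could satisfy rule 1; so word 4 is Noun.
If word 5 were Adv, no tagging could satisfy rule 1; so word 5 is Noun.
If word 8 were Adv, no tagging could satisfy rule 1; so word 8 is Noun.
The unique satisfying tagging is: Prep Prep Noun Noun Noun Adv Adv Noun.
Checking: rule 1 ✓; rule 2 ✓; rule 3 ✓.

Noun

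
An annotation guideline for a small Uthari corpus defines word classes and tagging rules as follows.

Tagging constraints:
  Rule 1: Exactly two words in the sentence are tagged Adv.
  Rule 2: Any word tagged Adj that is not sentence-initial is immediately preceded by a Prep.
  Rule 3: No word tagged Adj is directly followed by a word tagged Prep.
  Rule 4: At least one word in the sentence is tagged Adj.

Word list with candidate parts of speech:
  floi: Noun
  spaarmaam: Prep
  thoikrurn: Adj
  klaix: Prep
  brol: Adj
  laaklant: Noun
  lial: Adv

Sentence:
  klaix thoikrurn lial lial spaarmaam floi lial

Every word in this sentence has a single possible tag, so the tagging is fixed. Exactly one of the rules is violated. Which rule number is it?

Fixed tagging: Prep Adj Adv Adv Prep Noun Adv.
Applying the rules: R1 violated, R2 holds, R3 holds, R4 holds.
Only rule 1 fails.

1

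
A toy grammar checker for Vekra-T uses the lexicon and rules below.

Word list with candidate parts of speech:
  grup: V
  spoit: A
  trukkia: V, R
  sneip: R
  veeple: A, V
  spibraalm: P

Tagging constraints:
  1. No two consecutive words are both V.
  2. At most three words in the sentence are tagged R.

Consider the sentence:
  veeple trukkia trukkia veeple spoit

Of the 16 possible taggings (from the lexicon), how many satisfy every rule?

8

Candidates per position — 1:veeple {A,V}; 2:trukkia {V,R}; 3:trukkia {V,R}; 4:veeple {A,V}; 5:spoit {A}.
There are 16 candidate sequences in total.
Checking each against the rules leaves 8 sequences.
Count = 8.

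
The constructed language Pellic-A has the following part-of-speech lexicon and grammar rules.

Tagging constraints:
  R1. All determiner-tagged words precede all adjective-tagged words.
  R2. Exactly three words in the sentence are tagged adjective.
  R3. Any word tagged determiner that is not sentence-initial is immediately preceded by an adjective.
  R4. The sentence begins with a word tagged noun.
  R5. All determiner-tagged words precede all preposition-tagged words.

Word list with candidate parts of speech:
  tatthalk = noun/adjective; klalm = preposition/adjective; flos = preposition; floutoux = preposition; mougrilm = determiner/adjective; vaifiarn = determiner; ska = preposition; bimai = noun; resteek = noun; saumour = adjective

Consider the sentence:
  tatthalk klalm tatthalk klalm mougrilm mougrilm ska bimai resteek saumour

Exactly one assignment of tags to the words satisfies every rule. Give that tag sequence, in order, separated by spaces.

noun preposition noun preposition adjective adjective preposition noun noun adjective

Candidates per position — 1:tatthalk {noun,adjective}; 2:klalm {preposition,adjective}; 3:tatthalk {noun,adjective}; 4:klalm {preposition,adjective}; 5:mougrilm {determiner,adjective}; 6:mougrilm {determiner,adjective}; 7:ska {preposition}; 8:bimai {noun}; 9:resteek {noun}; 10:saumour {adjective}.
Position 1: adjective is ruled out by rule 4; that leaves noun.
The remaining ambiguous positions (2, 3, 4, 5, 6) are resolved jointly — only one combination satisfies every rule.
The unique satisfying tagging is: noun preposition noun preposition adjective adjective preposition noun noun adjective.
Check: rule 1 ok; rule 2 ok; rule 3 ok; rule 4 ok; rule 5 ok.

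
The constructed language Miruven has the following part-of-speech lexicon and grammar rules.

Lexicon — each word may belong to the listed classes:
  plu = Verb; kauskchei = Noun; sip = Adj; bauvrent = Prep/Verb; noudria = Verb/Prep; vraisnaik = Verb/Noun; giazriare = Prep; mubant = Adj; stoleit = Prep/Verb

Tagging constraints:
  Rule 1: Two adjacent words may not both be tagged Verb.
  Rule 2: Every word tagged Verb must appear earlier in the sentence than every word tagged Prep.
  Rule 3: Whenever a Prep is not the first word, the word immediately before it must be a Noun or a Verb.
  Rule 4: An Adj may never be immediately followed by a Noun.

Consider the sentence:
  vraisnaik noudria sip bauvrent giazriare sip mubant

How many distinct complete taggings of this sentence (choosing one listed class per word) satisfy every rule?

Candidates per position — 1:vraisnaik {Verb,Noun}; 2:noudria {Verb,Prep}; 3:sip {Adj}; 4:bauvrent {Prep,Verb}; 5:giazriare {Prep}; 6:sip {Adj}; 7:mubant {Adj}.
There are 8 candidate sequences in total.
The sequences that satisfy every rule: Noun Verb Adj Verb Prep Adj Adj.
Count = 1.

1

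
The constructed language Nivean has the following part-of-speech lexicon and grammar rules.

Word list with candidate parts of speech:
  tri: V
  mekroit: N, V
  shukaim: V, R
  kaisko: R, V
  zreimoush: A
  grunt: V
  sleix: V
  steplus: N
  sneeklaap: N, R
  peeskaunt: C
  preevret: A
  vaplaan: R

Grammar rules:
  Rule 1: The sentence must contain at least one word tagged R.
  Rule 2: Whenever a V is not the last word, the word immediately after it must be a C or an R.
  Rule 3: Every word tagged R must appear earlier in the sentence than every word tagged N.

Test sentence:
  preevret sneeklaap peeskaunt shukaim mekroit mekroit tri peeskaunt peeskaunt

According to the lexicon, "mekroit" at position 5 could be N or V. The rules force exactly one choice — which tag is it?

N

Candidates per position — 1:preevret {A}; 2:sneeklaap {N,R}; 3:peeskaunt {C}; 4:shukaim {V,R}; 5:mekroit {N,V}; 6:mekroit {N,V}; 7:tri {V}; 8:peeskaunt {C}; 9:peeskaunt {C}.
Word 4 cannot be V — rule 2 would then fail for every completion. It is R.
Word 5 cannot be V — rule 2 would then fail for every completion. It is N.
Word 6 cannot be V — rule 2 would then fail for every completion. It is N.
Word 2 cannot be N — rule 3 would then fail for every completion. It is R.
So the tagging must be: A R C R N N V C C.
Checking: rule 1 satisfied; rule 2 satisfied; rule 3 satisfied.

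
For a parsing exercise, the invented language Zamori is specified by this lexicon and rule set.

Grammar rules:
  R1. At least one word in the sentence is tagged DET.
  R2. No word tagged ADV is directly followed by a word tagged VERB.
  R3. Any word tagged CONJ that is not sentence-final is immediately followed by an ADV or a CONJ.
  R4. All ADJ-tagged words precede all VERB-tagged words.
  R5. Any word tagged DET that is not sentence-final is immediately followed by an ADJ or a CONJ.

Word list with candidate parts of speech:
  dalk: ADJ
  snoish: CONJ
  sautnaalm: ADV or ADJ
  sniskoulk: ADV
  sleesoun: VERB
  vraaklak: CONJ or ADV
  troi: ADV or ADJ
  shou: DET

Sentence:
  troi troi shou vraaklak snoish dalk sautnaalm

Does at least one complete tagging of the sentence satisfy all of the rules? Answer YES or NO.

NO

Candidates per position — 1:troi {ADV,ADJ}; 2:troi {ADV,ADJ}; 3:shou {DET}; 4:vraaklak {CONJ,ADV}; 5:snoish {CONJ}; 6:dalk {ADJ}; 7:sautnaalm {ADV,ADJ}.
Rule 3 cannot be satisfied by any choice of tags from the lexicon.
So there is no consistent tagging.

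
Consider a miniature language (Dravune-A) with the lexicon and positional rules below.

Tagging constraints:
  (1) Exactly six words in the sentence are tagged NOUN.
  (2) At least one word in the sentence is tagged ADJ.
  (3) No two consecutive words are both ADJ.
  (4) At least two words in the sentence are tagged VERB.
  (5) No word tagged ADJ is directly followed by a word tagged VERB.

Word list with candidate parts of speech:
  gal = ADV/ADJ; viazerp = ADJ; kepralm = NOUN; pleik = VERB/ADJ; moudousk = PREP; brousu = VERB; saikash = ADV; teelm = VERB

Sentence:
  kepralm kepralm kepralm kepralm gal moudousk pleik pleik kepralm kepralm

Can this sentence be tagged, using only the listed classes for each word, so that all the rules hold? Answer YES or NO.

Candidates per position — 1:kepralm {NOUN}; 2:kepralm {NOUN}; 3:kepralm {NOUN}; 4:kepralm {NOUN}; 5:gal {ADV,ADJ}; 6:moudousk {PREP}; 7:pleik {VERB,ADJ}; 8:pleik {VERB,ADJ}; 9:kepralm {NOUN}; 10:kepralm {NOUN}.
One satisfying assignment: NOUN NOUN NOUN NOUN ADJ PREP VERB VERB NOUN NOUN.
Rule-by-rule: rule 1 ✓; rule 2 ✓; rule 3 ✓; rule 4 ✓; rule 5 ✓.

YES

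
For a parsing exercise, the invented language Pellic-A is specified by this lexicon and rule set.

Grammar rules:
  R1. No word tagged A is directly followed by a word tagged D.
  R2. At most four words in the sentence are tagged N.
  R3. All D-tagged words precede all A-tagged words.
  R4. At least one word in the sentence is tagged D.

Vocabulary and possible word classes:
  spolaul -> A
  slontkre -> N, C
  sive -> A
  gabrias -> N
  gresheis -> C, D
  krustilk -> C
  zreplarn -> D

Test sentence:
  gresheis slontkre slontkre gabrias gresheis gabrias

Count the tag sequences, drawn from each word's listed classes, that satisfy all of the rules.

Candidates per position — 1:gresheis {C,D}; 2:slontkre {N,C}; 3:slontkre {N,C}; 4:gabrias {N}; 5:gresheis {C,D}; 6:gabrias {N}.
There are 16 candidate sequences in total.
Checking each against the rules leaves 12 sequences.
Count = 12.

12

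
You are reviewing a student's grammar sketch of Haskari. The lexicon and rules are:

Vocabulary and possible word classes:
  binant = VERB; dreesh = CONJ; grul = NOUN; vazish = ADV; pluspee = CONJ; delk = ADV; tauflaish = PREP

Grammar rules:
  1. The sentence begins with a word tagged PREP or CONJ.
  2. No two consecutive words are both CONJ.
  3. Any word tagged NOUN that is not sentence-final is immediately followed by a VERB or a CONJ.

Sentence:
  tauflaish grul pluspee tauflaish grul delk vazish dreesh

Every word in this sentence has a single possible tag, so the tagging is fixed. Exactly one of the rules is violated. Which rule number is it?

Fixed tagging: PREP NOUN CONJ PREP NOUN ADV ADV CONJ.
Checking each rule: R1 pass, R2 pass, R3 fail.
Only rule 3 fails.

3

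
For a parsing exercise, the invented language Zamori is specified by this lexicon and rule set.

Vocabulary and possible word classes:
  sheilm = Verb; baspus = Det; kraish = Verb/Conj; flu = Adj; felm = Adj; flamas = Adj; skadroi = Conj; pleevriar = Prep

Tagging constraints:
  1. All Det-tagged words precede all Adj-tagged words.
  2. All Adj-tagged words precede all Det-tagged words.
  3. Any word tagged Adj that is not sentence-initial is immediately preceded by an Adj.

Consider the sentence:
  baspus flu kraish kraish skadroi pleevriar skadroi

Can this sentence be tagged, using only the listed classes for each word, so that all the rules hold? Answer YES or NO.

Candidates per position — 1:baspus {Det}; 2:flu {Adj}; 3:kraish {Verb,Conj}; 4:kraish {Verb,Conj}; 5:skadroi {Conj}; 6:pleevriar {Prep}; 7:skadroi {Conj}.
Rule 2 cannot be satisfied by any choice of tags from the lexicon.
So there is no consistent tagging.

NO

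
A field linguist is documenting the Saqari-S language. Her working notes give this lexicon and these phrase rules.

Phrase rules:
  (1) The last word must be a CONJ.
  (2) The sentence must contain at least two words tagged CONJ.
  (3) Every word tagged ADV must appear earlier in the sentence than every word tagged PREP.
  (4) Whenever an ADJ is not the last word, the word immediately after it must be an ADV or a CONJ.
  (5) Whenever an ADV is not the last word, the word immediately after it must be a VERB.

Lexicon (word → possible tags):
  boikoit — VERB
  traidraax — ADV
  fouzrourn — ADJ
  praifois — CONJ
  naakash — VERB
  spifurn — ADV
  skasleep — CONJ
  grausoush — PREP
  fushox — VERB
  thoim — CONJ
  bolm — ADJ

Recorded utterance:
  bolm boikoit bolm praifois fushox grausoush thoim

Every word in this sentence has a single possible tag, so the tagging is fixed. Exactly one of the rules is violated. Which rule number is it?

4

Fixed tagging: ADJ VERB ADJ CONJ VERB PREP CONJ.
Applying the rules: R1 holds, R2 holds, R3 holds, R4 violated, R5 holds.
Only rule 4 fails.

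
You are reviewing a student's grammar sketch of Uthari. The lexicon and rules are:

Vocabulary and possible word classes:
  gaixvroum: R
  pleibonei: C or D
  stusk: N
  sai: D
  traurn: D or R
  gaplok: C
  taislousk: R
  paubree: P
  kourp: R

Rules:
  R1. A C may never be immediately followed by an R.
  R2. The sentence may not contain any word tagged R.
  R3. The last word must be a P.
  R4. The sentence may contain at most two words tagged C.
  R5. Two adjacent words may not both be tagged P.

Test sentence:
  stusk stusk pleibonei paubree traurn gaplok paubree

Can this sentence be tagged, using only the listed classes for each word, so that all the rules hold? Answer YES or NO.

Candidates per position — 1:stusk {N}; 2:stusk {N}; 3:pleibonei {C,D}; 4:paubree {P}; 5:traurn {D,R}; 6:gaplok {C}; 7:paubree {P}.
One satisfying assignment: N N D P D C P.
Check: rule 1 satisfied; rule 2 satisfied; rule 3 satisfied; rule 4 satisfied; rule 5 satisfied.

YES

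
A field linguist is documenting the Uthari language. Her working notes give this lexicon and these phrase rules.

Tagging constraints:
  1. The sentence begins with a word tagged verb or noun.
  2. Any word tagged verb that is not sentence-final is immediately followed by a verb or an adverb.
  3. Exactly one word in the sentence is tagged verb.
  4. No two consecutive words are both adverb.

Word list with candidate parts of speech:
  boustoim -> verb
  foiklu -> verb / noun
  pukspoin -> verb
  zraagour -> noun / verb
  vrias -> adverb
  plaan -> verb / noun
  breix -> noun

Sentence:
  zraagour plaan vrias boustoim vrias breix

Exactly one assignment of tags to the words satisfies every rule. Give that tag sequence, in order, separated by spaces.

Candidates per position — 1:zraagour {noun,verb}; 2:plaan {verb,noun}; 3:vrias {adverb}; 4:boustoim {verb}; 5:vrias {adverb}; 6:breix {noun}.
If word 1 were verb, no tagging could satisfy rule 3; so word 1 is noun.
If word 2 were verb, no tagging could satisfy rule 3; so word 2 is noun.
That leaves exactly one tagging: noun noun adverb verb adverb noun.
Rule-by-rule: rule 1 satisfied; rule 2 satisfied; rule 3 satisfied; rule 4 satisfied.

noun noun adverb verb adverb noun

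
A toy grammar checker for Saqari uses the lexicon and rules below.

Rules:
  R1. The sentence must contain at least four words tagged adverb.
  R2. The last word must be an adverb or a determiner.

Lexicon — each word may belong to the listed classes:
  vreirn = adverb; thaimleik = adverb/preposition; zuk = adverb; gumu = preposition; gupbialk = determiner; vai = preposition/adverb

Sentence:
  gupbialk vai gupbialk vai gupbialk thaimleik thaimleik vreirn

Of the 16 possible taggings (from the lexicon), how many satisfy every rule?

Candidates per position — 1:gupbialk {determiner}; 2:vai {preposition,adverb}; 3:gupbialk {determiner}; 4:vai {preposition,adverb}; 5:gupbialk {determiner}; 6:thaimleik {adverb,preposition}; 7:thaimleik {adverb,preposition}; 8:vreirn {adverb}.
There are 16 candidate sequences in total.
The sequences that satisfy every rule: determiner preposition determiner adverb determiner adverb adverb adverb; determiner adverb determiner preposition determiner adverb adverb adverb; determiner adverb determiner adverb determiner adverb adverb adverb; determiner adverb determiner adverb determiner adverb preposition adverb; determiner adverb determiner adverb determiner preposition adverb adverb.
Count = 5.

5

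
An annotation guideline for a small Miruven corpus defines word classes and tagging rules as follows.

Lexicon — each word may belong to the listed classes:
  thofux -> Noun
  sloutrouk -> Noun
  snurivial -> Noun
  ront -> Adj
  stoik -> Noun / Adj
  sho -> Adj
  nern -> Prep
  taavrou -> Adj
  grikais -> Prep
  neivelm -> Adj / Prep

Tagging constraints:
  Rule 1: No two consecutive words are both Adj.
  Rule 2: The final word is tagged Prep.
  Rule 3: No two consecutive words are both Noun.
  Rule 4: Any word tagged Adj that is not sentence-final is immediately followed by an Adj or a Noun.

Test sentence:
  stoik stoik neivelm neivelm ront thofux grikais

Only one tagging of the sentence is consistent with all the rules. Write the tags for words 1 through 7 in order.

Adj Noun Prep Prep Adj Noun Prep

Candidates per position — 1:stoik {Noun,Adj}; 2:stoik {Noun,Adj}; 3:neivelm {Adj,Prep}; 4:neivelm {Adj,Prep}; 5:ront {Adj}; 6:thofux {Noun}; 7:grikais {Prep}.
Position 4: Adj is ruled out by rule 1; that leaves Prep.
Position 2: Adj is ruled out by rule 4; that leaves Noun.
Position 3: Adj is ruled out by rule 4; that leaves Prep.
Position 1: Noun is ruled out by rule 3; that leaves Adj.
The unique satisfying tagging is: Adj Noun Prep Prep Adj Noun Prep.
Rule-by-rule: rule 1 ok; rule 2 ok; rule 3 ok; rule 4 ok.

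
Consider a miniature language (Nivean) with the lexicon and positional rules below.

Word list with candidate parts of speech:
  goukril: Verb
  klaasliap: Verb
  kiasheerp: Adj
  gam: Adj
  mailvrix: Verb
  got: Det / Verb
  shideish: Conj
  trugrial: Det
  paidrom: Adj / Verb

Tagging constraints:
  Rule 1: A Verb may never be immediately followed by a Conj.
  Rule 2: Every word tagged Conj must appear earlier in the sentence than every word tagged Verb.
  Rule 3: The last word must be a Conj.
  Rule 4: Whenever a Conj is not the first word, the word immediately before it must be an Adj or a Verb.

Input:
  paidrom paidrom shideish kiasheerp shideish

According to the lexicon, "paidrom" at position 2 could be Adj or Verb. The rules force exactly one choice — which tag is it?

Candidates per position — 1:paidrom {Adj,Verb}; 2:paidrom {Adj,Verb}; 3:shideish {Conj}; 4:kiasheerp {Adj}; 5:shideish {Conj}.
If word 1 were Verb, no tagging could satisfy rule 2; so word 1 is Adj.
If word 2 were Verb, no tagging could satisfy rule 1; so word 2 is Adj.
That leaves exactly one tagging: Adj Adj Conj Adj Conj.
Check: rule 1 ✓; rule 2 ✓; rule 3 ✓; rule 4 ✓.

Adj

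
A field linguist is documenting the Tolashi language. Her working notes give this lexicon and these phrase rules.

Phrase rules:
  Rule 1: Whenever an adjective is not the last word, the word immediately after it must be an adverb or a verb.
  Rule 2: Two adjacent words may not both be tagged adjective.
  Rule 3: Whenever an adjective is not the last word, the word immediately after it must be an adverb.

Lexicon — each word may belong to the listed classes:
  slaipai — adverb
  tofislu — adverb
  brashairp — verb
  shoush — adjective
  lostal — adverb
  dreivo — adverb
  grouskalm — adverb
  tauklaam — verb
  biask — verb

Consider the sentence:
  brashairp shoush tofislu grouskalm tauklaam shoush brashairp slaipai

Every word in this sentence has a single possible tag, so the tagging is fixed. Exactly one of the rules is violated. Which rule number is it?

Fixed tagging: verb adjective adverb adverb verb adjective verb adverb.
Rule check: R1 ✓, R2 ✓, R3 ✗.
Only rule 3 fails.

3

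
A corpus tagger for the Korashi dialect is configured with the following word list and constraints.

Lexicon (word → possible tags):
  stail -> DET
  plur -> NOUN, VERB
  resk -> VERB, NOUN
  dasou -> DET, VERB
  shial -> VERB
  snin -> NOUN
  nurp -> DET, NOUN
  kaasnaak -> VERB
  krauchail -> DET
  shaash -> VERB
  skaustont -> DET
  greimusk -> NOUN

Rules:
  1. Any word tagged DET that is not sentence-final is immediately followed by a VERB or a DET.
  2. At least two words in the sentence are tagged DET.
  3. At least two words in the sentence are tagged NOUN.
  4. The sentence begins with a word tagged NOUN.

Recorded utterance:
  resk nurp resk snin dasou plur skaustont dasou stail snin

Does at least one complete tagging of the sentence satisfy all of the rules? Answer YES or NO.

Candidates per position — 1:resk {VERB,NOUN}; 2:nurp {DET,NOUN}; 3:resk {VERB,NOUN}; 4:snin {NOUN}; 5:dasou {DET,VERB}; 6:plur {NOUN,VERB}; 7:skaustont {DET}; 8:dasou {DET,VERB}; 9:stail {DET}; 10:snin {NOUN}.
Rule 1 cannot be satisfied by any choice of tags from the lexicon.
So there is no consistent tagging.

NO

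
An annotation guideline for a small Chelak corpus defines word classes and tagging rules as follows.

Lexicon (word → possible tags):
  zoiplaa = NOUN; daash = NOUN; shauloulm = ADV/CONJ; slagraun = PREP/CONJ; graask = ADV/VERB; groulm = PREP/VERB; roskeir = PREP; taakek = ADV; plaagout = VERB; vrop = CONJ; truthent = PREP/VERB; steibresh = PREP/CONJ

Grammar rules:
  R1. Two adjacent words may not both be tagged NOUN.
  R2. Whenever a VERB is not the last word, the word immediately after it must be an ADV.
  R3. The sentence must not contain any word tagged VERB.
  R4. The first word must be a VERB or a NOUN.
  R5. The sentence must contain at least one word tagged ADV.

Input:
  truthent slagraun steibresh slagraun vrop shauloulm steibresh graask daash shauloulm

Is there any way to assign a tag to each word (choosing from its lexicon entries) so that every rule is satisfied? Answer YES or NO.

Candidates per position — 1:truthent {PREP,VERB}; 2:slagraun {PREP,CONJ}; 3:steibresh {PREP,CONJ}; 4:slagraun {PREP,CONJ}; 5:vrop {CONJ}; 6:shauloulm {ADV,CONJ}; 7:steibresh {PREP,CONJ}; 8:graask {ADV,VERB}; 9:daash {NOUN}; 10:shauloulm {ADV,CONJ}.
Every candidate sequence violates at least one rule; no consistent tagging exists.

NO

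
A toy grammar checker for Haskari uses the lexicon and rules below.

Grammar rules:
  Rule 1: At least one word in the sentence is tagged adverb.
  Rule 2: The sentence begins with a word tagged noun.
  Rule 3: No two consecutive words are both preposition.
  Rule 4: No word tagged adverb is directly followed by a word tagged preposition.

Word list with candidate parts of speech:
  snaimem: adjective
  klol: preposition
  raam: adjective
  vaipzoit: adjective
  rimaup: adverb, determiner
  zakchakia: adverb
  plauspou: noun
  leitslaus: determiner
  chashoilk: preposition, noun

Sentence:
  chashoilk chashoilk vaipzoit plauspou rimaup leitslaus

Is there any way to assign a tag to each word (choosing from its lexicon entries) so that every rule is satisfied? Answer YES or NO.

YES

Candidates per position — 1:chashoilk {preposition,noun}; 2:chashoilk {preposition,noun}; 3:vaipzoit {adjective}; 4:plauspou {noun}; 5:rimaup {adverb,determiner}; 6:leitslaus {determiner}.
One satisfying assignment: noun preposition adjective noun adverb determiner.
Verifying each rule — rule 1 ✓; rule 2 ✓; rule 3 ✓; rule 4 ✓.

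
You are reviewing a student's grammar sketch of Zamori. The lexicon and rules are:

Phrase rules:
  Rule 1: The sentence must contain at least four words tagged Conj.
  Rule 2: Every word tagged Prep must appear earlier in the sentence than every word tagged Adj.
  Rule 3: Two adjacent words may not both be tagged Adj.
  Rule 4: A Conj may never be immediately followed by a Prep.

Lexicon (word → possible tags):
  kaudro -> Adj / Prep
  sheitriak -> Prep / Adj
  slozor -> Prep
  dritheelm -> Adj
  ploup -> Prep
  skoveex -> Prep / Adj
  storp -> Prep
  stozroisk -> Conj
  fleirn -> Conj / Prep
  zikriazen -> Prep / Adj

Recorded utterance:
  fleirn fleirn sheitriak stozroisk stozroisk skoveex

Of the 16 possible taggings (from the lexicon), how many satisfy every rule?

1

Candidates per position — 1:fleirn {Conj,Prep}; 2:fleirn {Conj,Prep}; 3:sheitriak {Prep,Adj}; 4:stozroisk {Conj}; 5:stozroisk {Conj}; 6:skoveex {Prep,Adj}.
There are 16 candidate sequences in total.
The sequences that satisfy every rule: Conj Conj Adj Conj Conj Adj.
Count = 1.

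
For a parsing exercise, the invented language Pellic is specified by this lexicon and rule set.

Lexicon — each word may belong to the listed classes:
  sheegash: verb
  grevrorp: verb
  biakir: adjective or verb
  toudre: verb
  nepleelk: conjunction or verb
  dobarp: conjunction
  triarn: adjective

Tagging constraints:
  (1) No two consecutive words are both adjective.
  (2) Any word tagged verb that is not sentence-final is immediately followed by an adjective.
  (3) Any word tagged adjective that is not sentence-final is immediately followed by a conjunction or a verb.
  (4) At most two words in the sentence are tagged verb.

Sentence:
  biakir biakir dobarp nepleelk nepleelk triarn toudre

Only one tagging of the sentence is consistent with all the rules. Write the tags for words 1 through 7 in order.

Candidates per position — 1:biakir {adjective,verb}; 2:biakir {adjective,verb}; 3:dobarp {conjunction}; 4:nepleelk {conjunction,verb}; 5:nepleelk {conjunction,verb}; 6:triarn {adjective}; 7:toudre {verb}.
Word 2 cannot be verb — rule 2 would then fail for every completion. It is adjective.
Word 4 cannot be verb — rule 2 would then fail for every completion. It is conjunction.
Word 1 cannot be adjective — rule 1 would then fail for every completion. It is verb.
Word 5 cannot be verb — rule 4 would then fail for every completion. It is conjunction.
The only consistent sequence is: verb adjective conjunction conjunction conjunction adjective verb.
Verifying each rule — rule 1 satisfied; rule 2 satisfied; rule 3 satisfied; rule 4 satisfied.

verb adjective conjunction conjunction conjunction adjective verb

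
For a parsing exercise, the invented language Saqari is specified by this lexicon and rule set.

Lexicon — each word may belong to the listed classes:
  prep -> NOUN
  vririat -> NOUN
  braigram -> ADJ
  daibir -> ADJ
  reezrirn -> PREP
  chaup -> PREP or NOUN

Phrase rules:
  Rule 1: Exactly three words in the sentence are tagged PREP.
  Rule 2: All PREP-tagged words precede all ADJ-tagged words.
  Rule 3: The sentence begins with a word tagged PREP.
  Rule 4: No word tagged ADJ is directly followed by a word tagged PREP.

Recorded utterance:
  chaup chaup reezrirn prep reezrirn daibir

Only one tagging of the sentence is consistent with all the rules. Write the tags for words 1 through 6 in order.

PREP NOUN PREP NOUN PREP ADJ

Candidates per position — 1:chaup {PREP,NOUN}; 2:chaup {PREP,NOUN}; 3:reezrirn {PREP}; 4:prep {NOUN}; 5:reezrirn {PREP}; 6:daibir {ADJ}.
At position 1, choosing NOUN makes rule 3 impossible to satisfy; hence PREP.
At position 2, choosing PREP makes rule 1 impossible to satisfy; hence NOUN.
The unique satisfying tagging is: PREP NOUN PREP NOUN PREP ADJ.
Check: rule 1 holds; rule 2 holds; rule 3 holds; rule 4 holds.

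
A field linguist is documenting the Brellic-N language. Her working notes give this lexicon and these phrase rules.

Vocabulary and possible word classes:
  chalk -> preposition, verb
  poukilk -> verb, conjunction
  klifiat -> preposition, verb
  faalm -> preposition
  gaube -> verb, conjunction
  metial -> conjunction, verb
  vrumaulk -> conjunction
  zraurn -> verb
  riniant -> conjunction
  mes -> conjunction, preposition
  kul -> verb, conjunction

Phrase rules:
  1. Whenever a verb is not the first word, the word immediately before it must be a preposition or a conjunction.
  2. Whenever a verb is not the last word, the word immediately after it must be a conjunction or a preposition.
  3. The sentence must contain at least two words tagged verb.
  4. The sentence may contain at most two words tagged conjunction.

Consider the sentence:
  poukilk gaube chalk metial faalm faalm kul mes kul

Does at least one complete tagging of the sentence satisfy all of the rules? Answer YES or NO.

Candidates per position — 1:poukilk {verb,conjunction}; 2:gaube {verb,conjunction}; 3:chalk {preposition,verb}; 4:metial {conjunction,verb}; 5:faalm {preposition}; 6:faalm {preposition}; 7:kul {verb,conjunction}; 8:mes {conjunction,preposition}; 9:kul {verb,conjunction}.
One satisfying assignment: conjunction verb preposition verb preposition preposition verb preposition verb.
Rule-by-rule: rule 1 holds; rule 2 holds; rule 3 holds; rule 4 holds.

YES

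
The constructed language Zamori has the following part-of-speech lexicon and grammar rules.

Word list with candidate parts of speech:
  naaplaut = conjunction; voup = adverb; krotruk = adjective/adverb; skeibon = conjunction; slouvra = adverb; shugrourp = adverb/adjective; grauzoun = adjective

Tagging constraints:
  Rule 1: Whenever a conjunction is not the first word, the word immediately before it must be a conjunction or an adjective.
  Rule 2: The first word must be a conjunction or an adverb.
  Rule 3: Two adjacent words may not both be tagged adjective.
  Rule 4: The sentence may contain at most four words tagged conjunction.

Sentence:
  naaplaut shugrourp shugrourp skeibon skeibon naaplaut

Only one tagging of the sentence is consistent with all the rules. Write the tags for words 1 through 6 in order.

Candidates per position — 1:naaplaut {conjunction}; 2:shugrourp {adverb,adjective}; 3:shugrourp {adverb,adjective}; 4:skeibon {conjunction}; 5:skeibon {conjunction}; 6:naaplaut {conjunction}.
Position 3: adverb is ruled out by rule 1; that leaves adjective.
Position 2: adjective is ruled out by rule 3; that leaves adverb.
So the tagging must be: conjunction adverb adjective conjunction conjunction conjunction.
Check: rule 1 ✓; rule 2 ✓; rule 3 ✓; rule 4 ✓.

conjunction adverb adjective conjunction conjunction conjunction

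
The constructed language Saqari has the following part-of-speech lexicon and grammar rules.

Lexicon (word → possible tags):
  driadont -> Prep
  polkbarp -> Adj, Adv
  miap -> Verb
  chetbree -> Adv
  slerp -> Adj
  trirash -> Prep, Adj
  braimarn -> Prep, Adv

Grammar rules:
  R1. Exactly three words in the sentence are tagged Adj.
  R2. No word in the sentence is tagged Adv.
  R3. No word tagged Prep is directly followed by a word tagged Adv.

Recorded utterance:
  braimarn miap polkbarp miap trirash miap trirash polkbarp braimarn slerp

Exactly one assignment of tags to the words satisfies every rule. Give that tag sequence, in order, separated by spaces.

Prep Verb Adj Verb Prep Verb Prep Adj Prep Adj

Candidates per position — 1:braimarn {Prep,Adv}; 2:miap {Verb}; 3:polkbarp {Adj,Adv}; 4:miap {Verb}; 5:trirash {Prep,Adj}; 6:miap {Verb}; 7:trirash {Prep,Adj}; 8:polkbarp {Adj,Adv}; 9:braimarn {Prep,Adv}; 10:slerp {Adj}.
If word 1 were Adv, no tagging could satisfy rule 2; so word 1 is Prep.
If word 3 were Adv, no tagging could satisfy rule 2; so word 3 is Adj.
If word 8 were Adv, no tagging could satisfy rule 2; so word 8 is Adj.
If word 9 were Adv, no tagging could satisfy rule 2; so word 9 is Prep.
If word 5 were Adj, no tagging could satisfy rule 1; so word 5 is Prep.
If word 7 were Adj, no tagging could satisfy rule 1; so word 7 is Prep.
The only consistent sequence is: Prep Verb Adj Verb Prep Verb Prep Adj Prep Adj.
Rule-by-rule: rule 1 holds; rule 2 holds; rule 3 holds.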